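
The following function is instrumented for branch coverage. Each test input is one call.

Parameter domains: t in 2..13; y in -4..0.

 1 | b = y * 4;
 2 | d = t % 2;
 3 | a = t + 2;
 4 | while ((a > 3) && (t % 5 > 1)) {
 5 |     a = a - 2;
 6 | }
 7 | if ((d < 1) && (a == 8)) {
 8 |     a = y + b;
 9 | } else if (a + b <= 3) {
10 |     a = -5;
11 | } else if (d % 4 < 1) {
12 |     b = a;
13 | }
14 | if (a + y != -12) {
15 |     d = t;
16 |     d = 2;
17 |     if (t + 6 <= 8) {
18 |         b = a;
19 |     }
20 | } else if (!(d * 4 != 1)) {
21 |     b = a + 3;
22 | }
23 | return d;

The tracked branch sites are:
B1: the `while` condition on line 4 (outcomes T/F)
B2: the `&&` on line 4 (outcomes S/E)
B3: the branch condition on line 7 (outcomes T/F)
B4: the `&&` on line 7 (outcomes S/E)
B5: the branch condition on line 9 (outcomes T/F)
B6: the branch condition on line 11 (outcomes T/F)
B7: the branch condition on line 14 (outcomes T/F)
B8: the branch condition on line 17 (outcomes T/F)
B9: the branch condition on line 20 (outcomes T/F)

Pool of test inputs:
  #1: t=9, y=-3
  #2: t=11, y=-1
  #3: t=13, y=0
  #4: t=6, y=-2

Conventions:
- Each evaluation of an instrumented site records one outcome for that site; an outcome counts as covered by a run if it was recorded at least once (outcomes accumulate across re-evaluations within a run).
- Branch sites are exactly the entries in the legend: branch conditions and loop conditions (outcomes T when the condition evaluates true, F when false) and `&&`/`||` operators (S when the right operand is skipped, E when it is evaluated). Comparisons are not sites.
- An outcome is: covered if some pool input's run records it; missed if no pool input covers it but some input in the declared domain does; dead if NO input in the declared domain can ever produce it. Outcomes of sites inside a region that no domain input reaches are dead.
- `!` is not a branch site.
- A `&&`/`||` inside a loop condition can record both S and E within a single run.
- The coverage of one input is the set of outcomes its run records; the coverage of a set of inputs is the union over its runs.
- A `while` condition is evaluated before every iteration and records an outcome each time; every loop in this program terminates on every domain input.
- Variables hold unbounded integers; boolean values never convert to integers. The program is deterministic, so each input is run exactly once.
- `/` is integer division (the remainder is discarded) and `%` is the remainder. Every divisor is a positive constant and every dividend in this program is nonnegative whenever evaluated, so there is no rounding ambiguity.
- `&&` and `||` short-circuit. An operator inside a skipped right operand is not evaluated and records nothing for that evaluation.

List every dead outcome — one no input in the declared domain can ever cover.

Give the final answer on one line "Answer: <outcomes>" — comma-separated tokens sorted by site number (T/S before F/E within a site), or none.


sweeping the full domain (60 inputs) for each outcome:
  B9=T: zero occurrences over every domain input -> dead
  reachable outcomes have witnesses, e.g. B1=T (e.g. t=2, y=-4), B1=F (e.g. t=2, y=-4), B2=S (e.g. t=2, y=-4), B2=E (e.g. t=2, y=-4)
Answer: B9=T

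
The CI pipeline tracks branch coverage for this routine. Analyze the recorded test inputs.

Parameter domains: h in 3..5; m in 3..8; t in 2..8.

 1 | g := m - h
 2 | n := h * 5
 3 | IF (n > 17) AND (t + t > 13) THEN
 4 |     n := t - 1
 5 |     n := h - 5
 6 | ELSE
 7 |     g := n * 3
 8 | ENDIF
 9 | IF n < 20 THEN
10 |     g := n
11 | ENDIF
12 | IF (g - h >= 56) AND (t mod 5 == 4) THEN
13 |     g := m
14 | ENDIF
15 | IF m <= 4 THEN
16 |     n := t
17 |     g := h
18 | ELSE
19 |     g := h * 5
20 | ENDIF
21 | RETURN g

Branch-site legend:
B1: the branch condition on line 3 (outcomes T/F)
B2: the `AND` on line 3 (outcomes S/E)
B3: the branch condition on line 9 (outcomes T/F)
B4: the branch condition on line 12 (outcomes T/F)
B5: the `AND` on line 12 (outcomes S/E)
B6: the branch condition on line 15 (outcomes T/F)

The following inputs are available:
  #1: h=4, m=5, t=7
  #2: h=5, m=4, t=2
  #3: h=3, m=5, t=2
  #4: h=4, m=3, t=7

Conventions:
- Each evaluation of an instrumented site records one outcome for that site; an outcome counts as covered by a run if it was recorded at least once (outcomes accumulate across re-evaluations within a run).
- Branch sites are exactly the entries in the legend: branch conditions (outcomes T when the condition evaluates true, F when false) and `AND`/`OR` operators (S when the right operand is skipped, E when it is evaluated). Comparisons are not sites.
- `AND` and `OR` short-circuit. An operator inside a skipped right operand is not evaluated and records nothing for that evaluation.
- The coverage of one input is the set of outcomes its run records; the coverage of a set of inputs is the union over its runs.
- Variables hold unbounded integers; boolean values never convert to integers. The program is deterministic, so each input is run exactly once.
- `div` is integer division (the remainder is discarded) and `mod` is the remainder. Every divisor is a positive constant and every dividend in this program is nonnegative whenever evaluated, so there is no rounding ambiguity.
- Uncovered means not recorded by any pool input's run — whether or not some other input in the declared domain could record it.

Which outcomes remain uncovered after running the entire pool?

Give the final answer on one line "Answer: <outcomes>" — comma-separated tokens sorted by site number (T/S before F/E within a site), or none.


#1 (h=4, m=5, t=7) -> B2->E, B1->T, B3->T, B5->S, B4->F, B6->F; covered: B1=T, B2=E, B3=T, B4=F, B5=S, B6=F
#2 (h=5, m=4, t=2) -> B2->E, B1->F, B3->F, B5->E, B4->F, B6->T; covered: B1=F, B2=E, B3=F, B4=F, B5=E, B6=T
#3 (h=3, m=5, t=2) -> B2->S, B1->F, B3->T, B5->S, B4->F, B6->F; covered: B1=F, B2=S, B3=T, B4=F, B5=S, B6=F
#4 (h=4, m=3, t=7) -> B2->E, B1->T, B3->T, B5->S, B4->F, B6->T; covered: B1=T, B2=E, B3=T, B4=F, B5=S, B6=T
union over the pool: B1=T, B1=F, B2=S, B2=E, B3=T, B3=F, B4=F, B5=S, B5=E, B6=T, B6=F
uncovered (1 of 12): B4=T
Answer: B4=T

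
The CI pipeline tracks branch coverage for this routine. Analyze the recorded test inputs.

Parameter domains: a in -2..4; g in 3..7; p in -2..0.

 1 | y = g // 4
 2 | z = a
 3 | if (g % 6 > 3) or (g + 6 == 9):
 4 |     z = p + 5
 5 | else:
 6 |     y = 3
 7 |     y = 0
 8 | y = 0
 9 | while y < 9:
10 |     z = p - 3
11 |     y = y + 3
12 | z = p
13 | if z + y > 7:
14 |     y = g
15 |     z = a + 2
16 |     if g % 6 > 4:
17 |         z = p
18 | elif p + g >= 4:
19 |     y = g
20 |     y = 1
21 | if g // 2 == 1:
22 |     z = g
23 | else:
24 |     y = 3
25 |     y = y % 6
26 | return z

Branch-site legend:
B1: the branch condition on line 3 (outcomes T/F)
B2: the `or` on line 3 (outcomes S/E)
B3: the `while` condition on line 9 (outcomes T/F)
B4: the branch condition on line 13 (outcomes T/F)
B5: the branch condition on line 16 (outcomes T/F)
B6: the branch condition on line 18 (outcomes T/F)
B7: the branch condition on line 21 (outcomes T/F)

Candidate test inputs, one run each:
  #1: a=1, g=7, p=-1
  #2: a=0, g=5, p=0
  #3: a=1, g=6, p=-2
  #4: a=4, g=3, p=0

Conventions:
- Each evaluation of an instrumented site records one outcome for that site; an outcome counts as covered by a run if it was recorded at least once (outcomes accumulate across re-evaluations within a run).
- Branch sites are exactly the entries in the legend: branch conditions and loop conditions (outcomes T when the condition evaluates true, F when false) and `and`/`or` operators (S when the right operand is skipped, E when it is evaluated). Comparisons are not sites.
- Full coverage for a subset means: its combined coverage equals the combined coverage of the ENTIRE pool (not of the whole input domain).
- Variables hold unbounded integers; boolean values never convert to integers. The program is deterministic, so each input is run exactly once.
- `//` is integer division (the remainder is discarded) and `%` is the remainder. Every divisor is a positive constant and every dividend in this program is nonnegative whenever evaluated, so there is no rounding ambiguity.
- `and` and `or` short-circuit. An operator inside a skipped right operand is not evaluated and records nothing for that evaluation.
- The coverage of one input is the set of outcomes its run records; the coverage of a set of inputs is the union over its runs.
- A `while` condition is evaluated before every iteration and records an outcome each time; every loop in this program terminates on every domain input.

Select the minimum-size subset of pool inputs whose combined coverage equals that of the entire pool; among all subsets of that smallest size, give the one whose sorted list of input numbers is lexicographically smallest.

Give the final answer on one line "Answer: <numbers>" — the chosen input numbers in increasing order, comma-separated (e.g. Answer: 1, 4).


input #1, a=1, g=7, p=-1: events B2->E, B1->F, B3->T, B3->T, B3->T, B3->F, B4->T, B5->F, B7->F; outcomes B1=F, B2=E, B3=T, B3=F, B4=T, B5=F, B7=F
input #2, a=0, g=5, p=0: events B2->S, B1->T, B3->T, B3->T, B3->T, B3->F, B4->T, B5->T, B7->F; outcomes B1=T, B2=S, B3=T, B3=F, B4=T, B5=T, B7=F
input #3, a=1, g=6, p=-2: events B2->E, B1->F, B3->T, B3->T, B3->T, B3->F, B4->F, B6->T, B7->F; outcomes B1=F, B2=E, B3=T, B3=F, B4=F, B6=T, B7=F
input #4, a=4, g=3, p=0: events B2->E, B1->T, B3->T, B3->T, B3->T, B3->F, B4->T, B5->F, B7->T; outcomes B1=T, B2=E, B3=T, B3=F, B4=T, B5=F, B7=T
together the pool reaches 13 outcomes: B1=T, B1=F, B2=S, B2=E, B3=T, B3=F, B4=T, B4=F, B5=T, B5=F, B6=T, B7=T, B7=F
every size-1 subset falls short of the 13 outcomes (best: 7/13)
every size-2 subset falls short of the 13 outcomes (best: 11/13)
at size 3, {2, 3, 4} reaches all 13 outcomes; every lexicographically earlier size-3 subset fails
Answer: 2, 3, 4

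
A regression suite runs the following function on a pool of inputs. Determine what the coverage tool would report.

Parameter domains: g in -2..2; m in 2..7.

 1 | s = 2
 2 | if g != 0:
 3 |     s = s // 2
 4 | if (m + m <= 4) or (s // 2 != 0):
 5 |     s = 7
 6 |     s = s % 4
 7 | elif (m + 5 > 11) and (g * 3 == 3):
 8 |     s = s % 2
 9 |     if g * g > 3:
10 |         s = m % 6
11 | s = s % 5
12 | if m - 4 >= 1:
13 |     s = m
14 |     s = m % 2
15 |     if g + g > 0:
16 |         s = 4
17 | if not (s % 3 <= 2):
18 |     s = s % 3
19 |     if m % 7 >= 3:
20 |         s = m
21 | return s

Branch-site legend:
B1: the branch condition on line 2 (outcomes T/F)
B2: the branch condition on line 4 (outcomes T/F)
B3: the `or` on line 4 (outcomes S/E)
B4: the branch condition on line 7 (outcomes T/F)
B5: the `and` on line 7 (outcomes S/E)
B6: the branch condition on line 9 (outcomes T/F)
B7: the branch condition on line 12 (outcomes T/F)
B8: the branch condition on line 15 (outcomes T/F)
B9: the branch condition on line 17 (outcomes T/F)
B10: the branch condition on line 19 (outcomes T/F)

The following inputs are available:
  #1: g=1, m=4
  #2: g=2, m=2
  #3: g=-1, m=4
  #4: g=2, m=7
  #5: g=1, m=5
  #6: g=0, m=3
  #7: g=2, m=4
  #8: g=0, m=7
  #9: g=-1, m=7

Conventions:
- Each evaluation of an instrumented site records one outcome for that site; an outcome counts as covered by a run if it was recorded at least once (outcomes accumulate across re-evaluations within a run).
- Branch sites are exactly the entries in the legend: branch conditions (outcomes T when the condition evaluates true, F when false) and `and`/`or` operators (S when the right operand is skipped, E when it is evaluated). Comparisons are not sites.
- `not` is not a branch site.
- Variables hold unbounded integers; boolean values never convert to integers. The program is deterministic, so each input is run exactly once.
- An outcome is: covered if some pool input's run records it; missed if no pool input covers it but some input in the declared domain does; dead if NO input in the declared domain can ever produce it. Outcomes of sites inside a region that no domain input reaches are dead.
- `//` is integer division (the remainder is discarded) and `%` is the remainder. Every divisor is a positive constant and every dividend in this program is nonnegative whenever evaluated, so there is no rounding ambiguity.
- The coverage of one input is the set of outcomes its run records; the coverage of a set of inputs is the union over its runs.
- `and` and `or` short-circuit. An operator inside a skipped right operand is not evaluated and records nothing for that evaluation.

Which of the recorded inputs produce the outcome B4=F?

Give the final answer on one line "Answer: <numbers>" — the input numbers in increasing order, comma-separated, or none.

input #1 (g=1, m=4): produces B4=F
input #2 (g=2, m=2): does not produce B4=F
input #3 (g=-1, m=4): produces B4=F
input #4 (g=2, m=7): produces B4=F
input #5 (g=1, m=5): produces B4=F
input #6 (g=0, m=3): does not produce B4=F
input #7 (g=2, m=4): produces B4=F
input #8 (g=0, m=7): does not produce B4=F
input #9 (g=-1, m=7): produces B4=F

Answer: 1, 3, 4, 5, 7, 9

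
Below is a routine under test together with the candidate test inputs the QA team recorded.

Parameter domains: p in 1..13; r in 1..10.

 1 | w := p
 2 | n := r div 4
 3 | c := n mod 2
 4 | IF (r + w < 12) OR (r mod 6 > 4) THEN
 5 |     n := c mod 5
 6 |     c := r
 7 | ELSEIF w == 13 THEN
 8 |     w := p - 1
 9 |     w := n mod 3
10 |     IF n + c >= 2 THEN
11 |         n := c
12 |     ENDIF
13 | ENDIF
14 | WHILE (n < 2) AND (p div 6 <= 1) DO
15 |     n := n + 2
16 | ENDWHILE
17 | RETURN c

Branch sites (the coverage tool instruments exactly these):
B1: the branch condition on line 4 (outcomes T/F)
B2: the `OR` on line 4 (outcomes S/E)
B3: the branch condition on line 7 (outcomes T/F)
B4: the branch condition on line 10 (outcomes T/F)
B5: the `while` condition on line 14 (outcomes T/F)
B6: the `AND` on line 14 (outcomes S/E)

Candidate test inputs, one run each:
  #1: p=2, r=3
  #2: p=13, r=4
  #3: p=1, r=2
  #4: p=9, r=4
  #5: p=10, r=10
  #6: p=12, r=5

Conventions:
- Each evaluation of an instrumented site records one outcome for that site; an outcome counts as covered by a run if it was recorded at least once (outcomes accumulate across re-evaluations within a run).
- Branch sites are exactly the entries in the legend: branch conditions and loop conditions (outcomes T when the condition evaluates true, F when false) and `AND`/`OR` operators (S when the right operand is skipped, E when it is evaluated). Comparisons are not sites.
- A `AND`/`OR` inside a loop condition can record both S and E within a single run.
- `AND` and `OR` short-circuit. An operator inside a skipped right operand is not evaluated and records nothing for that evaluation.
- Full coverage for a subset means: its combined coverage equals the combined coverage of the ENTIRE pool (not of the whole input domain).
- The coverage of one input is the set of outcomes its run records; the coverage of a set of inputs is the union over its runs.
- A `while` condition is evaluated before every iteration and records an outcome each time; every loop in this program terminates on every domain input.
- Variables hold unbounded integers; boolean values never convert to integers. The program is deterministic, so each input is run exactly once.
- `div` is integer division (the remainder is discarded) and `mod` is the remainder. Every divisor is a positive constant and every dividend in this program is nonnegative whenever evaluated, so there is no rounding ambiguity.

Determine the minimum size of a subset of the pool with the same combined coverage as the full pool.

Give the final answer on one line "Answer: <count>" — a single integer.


input #1 (p=2, r=3): covers B1=T, B2=S, B5=T, B5=F, B6=S, B6=E
input #2 (p=13, r=4): covers B1=F, B2=E, B3=T, B4=T, B5=F, B6=E
input #3 (p=1, r=2): covers B1=T, B2=S, B5=T, B5=F, B6=S, B6=E
input #4 (p=9, r=4): covers B1=F, B2=E, B3=F, B5=T, B5=F, B6=S, B6=E
input #5 (p=10, r=10): covers B1=F, B2=E, B3=F, B5=F, B6=S
input #6 (p=12, r=5): covers B1=T, B2=E, B5=F, B6=E
pool-wide coverage (11 outcomes): B1=T, B1=F, B2=S, B2=E, B3=T, B3=F, B4=T, B5=T, B5=F, B6=S, B6=E
size 1 is not enough: best union over all size-1 subsets is 7/11
size 2 is not enough: best union over all size-2 subsets is 10/11
the canonical winner is {1, 2, 4}: size 3, full 11-outcome coverage, earliest index list among size-3 covers
Answer: 3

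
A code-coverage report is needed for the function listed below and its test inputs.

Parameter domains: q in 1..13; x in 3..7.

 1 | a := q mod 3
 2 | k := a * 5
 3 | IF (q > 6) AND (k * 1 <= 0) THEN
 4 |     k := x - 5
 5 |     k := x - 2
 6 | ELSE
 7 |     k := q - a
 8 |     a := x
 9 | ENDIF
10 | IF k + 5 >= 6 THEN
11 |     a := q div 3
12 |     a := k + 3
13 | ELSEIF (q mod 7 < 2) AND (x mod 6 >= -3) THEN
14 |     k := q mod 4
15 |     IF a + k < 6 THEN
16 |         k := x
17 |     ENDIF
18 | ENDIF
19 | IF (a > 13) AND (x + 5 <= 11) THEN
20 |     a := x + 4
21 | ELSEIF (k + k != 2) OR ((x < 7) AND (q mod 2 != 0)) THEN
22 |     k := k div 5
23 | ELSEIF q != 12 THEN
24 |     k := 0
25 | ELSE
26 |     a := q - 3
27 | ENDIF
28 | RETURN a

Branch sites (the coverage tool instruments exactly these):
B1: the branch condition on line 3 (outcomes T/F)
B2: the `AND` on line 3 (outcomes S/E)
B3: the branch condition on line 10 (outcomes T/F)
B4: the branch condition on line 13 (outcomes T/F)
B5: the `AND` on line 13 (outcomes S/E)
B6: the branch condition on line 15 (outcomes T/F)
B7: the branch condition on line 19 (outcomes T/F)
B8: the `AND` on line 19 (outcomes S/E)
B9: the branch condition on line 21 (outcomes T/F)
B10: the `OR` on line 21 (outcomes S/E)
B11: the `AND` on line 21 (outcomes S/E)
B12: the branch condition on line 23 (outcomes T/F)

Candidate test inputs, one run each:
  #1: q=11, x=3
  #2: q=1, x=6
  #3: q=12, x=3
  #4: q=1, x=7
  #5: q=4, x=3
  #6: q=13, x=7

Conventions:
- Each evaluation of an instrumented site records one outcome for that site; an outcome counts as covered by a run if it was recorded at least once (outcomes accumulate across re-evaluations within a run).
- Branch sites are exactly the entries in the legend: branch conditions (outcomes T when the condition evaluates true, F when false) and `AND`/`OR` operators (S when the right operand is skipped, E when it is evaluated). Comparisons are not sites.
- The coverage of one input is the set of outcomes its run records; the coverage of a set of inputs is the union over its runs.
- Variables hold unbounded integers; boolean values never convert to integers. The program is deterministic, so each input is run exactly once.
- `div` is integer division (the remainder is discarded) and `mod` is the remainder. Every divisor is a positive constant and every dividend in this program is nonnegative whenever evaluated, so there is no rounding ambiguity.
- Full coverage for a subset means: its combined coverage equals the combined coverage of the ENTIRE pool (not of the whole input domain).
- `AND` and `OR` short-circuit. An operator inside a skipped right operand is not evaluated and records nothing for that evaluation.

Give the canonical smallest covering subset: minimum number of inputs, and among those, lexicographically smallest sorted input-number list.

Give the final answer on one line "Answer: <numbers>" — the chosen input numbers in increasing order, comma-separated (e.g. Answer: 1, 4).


#1 (q=11, x=3) -> covered: B1=F, B2=E, B3=T, B7=F, B8=S, B9=T, B10=S
#2 (q=1, x=6) -> covered: B1=F, B2=S, B3=F, B4=T, B5=E, B6=F, B7=F, B8=S, B9=T, B10=E, B11=E
#3 (q=12, x=3) -> covered: B1=T, B2=E, B3=T, B7=F, B8=S, B9=F, B10=E, B11=E, B12=F
#4 (q=1, x=7) -> covered: B1=F, B2=S, B3=F, B4=T, B5=E, B6=F, B7=F, B8=S, B9=F, B10=E, B11=S, B12=T
#5 (q=4, x=3) -> covered: B1=F, B2=S, B3=T, B7=F, B8=S, B9=T, B10=S
#6 (q=13, x=7) -> covered: B1=F, B2=E, B3=T, B7=F, B8=E, B9=T, B10=S
pool-wide coverage (20 outcomes): B1=T, B1=F, B2=S, B2=E, B3=T, B3=F, B4=T, B5=E, B6=F, B7=F, B8=S, B8=E, B9=T, B9=F, B10=S, B10=E, B11=S, B11=E, B12=T, B12=F
checked all size-1 subsets: none covers 20 outcomes (max 12/20)
checked all size-2 subsets: none covers 20 outcomes (max 17/20)
size 3: inputs {3, 4, 6} cover all 20 outcomes, and no lexicographically smaller subset of this size does
Answer: 3, 4, 6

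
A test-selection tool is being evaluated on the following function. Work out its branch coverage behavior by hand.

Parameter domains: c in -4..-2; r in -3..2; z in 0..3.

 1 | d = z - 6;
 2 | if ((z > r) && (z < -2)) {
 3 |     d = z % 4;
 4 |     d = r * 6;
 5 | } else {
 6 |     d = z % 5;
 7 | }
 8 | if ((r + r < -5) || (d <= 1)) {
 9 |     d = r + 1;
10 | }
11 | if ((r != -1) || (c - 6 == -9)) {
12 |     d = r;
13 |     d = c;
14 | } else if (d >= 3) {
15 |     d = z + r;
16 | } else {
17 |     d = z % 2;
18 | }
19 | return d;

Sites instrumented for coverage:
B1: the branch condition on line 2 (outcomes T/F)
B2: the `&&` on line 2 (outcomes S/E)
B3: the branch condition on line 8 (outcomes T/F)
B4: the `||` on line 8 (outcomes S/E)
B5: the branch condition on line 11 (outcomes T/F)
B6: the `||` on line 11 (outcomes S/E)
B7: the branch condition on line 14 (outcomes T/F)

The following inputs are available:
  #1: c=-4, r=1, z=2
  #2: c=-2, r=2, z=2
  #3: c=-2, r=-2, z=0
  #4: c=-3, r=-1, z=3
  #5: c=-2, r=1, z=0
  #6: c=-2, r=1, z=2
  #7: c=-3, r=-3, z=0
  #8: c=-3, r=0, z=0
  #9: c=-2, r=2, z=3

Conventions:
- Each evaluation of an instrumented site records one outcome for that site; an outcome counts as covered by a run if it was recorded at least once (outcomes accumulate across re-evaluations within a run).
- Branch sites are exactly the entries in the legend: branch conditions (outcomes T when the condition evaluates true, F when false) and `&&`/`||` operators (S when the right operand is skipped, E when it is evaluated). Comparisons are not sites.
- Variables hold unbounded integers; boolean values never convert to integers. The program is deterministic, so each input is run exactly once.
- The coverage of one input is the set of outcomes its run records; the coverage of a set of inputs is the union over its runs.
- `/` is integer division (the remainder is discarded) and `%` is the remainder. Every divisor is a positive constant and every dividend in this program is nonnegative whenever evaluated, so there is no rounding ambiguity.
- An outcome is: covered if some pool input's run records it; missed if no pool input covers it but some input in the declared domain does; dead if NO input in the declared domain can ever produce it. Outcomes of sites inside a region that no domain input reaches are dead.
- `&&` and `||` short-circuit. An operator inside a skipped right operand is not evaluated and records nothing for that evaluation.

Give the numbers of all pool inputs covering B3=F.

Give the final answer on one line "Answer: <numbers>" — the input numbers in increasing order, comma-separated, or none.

input #1 (c=-4, r=1, z=2): hits B3=F
input #2 (c=-2, r=2, z=2): hits B3=F
input #3 (c=-2, r=-2, z=0): never hits B3=F
input #4 (c=-3, r=-1, z=3): hits B3=F
input #5 (c=-2, r=1, z=0): never hits B3=F
input #6 (c=-2, r=1, z=2): hits B3=F
input #7 (c=-3, r=-3, z=0): never hits B3=F
input #8 (c=-3, r=0, z=0): never hits B3=F
input #9 (c=-2, r=2, z=3): hits B3=F

Answer: 1, 2, 4, 6, 9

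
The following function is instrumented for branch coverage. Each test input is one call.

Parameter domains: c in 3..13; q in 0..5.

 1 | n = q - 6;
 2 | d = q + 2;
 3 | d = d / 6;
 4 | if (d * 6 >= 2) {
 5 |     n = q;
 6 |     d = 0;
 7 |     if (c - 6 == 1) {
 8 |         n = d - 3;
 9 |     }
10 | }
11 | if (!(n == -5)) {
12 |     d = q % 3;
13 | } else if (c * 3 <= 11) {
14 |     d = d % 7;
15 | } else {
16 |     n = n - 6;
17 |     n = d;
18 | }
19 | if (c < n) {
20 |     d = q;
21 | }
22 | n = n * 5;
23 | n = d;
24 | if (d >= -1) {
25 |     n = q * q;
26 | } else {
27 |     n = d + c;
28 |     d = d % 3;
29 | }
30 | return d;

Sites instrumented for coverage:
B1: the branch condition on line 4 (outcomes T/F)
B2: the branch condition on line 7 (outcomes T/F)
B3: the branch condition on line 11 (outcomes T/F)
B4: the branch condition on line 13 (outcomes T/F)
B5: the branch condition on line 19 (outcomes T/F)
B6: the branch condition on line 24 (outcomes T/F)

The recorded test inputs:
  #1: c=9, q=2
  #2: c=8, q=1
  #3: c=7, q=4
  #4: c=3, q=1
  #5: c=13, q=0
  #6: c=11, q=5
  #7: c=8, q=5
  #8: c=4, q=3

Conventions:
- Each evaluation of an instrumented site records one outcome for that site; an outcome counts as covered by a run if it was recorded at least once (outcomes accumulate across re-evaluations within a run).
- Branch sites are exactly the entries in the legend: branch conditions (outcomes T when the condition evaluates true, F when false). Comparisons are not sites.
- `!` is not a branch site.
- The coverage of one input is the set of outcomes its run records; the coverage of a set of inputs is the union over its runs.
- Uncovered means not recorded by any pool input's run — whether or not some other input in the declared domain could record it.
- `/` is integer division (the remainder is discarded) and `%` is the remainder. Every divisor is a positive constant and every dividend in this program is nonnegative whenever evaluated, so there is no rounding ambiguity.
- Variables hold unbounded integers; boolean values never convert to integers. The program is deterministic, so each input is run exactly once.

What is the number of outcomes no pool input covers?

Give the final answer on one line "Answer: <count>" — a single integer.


run #1 (c=9, q=2) runs B1->F, B3->T, B5->F, B6->T; records B1=F, B3=T, B5=F, B6=T
run #2 (c=8, q=1) runs B1->F, B3->F, B4->F, B5->F, B6->T; records B1=F, B3=F, B4=F, B5=F, B6=T
run #3 (c=7, q=4) runs B1->T, B2->T, B3->T, B5->F, B6->T; records B1=T, B2=T, B3=T, B5=F, B6=T
run #4 (c=3, q=1) runs B1->F, B3->F, B4->T, B5->F, B6->T; records B1=F, B3=F, B4=T, B5=F, B6=T
run #5 (c=13, q=0) runs B1->F, B3->T, B5->F, B6->T; records B1=F, B3=T, B5=F, B6=T
run #6 (c=11, q=5) runs B1->T, B2->F, B3->T, B5->F, B6->T; records B1=T, B2=F, B3=T, B5=F, B6=T
run #7 (c=8, q=5) runs B1->T, B2->F, B3->T, B5->F, B6->T; records B1=T, B2=F, B3=T, B5=F, B6=T
run #8 (c=4, q=3) runs B1->F, B3->T, B5->F, B6->T; records B1=F, B3=T, B5=F, B6=T
union over the pool: B1=T, B1=F, B2=T, B2=F, B3=T, B3=F, B4=T, B4=F, B5=F, B6=T
uncovered (2 of 12): B5=T, B6=F
Answer: 2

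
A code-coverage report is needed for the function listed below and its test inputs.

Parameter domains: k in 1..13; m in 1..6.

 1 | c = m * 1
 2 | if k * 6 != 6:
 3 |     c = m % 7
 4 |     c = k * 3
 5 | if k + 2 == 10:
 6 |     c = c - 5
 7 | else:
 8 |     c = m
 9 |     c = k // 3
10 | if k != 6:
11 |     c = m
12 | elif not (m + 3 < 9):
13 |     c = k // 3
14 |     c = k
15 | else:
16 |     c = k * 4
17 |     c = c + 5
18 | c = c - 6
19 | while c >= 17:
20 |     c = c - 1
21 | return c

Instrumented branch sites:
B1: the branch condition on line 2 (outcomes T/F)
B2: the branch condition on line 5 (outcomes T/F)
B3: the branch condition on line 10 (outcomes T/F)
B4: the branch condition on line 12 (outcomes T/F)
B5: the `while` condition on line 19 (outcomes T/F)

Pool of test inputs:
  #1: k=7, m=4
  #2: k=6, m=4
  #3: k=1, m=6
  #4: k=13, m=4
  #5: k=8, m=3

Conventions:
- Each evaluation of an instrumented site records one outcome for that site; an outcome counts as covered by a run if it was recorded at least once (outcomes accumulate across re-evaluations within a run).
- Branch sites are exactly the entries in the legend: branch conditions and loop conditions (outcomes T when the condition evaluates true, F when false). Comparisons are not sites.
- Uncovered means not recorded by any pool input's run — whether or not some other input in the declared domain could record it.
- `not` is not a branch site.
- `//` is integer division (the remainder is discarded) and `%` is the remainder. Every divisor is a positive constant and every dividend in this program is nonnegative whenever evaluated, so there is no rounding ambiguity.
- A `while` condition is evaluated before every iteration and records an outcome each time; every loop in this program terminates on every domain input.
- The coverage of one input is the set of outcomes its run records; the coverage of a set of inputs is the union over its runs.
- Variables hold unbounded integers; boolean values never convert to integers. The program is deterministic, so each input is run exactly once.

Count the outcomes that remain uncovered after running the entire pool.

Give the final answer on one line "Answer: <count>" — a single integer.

test 1 (k=7, m=4) hits B1=T, B2=F, B3=T, B5=F
test 2 (k=6, m=4) hits B1=T, B2=F, B3=F, B4=F, B5=T, B5=F
test 3 (k=1, m=6) hits B1=F, B2=F, B3=T, B5=F
test 4 (k=13, m=4) hits B1=T, B2=F, B3=T, B5=F
test 5 (k=8, m=3) hits B1=T, B2=T, B3=T, B5=F
union over the pool: B1=T, B1=F, B2=T, B2=F, B3=T, B3=F, B4=F, B5=T, B5=F
uncovered (1 of 10): B4=T

Answer: 1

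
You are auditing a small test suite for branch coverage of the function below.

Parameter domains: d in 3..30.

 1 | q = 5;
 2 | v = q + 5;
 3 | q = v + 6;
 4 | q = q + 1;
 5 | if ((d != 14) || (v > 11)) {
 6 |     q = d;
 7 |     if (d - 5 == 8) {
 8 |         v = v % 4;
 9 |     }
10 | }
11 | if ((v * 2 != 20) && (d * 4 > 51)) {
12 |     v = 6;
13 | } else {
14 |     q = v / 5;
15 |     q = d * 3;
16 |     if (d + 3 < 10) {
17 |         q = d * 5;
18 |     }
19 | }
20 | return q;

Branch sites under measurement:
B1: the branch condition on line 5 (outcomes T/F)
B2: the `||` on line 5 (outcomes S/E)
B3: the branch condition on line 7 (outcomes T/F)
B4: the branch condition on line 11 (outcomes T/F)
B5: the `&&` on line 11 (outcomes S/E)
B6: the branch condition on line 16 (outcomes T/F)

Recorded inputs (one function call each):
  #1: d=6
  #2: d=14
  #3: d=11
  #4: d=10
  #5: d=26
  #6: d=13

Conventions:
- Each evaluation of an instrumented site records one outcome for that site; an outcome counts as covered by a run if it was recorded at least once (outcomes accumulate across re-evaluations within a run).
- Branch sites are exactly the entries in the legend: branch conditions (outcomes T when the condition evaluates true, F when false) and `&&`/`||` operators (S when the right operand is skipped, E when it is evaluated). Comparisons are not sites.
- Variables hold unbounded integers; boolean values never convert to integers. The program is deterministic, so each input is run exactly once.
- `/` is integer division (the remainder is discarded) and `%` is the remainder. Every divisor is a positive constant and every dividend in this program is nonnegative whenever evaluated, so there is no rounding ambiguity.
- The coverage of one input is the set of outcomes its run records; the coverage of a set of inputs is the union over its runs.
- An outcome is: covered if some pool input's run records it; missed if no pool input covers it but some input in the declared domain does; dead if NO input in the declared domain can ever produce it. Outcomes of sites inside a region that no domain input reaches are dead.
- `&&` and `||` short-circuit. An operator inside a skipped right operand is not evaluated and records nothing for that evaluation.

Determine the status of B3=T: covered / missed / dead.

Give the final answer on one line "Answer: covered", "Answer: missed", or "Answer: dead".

B3=T is recorded by pool input(s) 6 -> covered

Answer: covered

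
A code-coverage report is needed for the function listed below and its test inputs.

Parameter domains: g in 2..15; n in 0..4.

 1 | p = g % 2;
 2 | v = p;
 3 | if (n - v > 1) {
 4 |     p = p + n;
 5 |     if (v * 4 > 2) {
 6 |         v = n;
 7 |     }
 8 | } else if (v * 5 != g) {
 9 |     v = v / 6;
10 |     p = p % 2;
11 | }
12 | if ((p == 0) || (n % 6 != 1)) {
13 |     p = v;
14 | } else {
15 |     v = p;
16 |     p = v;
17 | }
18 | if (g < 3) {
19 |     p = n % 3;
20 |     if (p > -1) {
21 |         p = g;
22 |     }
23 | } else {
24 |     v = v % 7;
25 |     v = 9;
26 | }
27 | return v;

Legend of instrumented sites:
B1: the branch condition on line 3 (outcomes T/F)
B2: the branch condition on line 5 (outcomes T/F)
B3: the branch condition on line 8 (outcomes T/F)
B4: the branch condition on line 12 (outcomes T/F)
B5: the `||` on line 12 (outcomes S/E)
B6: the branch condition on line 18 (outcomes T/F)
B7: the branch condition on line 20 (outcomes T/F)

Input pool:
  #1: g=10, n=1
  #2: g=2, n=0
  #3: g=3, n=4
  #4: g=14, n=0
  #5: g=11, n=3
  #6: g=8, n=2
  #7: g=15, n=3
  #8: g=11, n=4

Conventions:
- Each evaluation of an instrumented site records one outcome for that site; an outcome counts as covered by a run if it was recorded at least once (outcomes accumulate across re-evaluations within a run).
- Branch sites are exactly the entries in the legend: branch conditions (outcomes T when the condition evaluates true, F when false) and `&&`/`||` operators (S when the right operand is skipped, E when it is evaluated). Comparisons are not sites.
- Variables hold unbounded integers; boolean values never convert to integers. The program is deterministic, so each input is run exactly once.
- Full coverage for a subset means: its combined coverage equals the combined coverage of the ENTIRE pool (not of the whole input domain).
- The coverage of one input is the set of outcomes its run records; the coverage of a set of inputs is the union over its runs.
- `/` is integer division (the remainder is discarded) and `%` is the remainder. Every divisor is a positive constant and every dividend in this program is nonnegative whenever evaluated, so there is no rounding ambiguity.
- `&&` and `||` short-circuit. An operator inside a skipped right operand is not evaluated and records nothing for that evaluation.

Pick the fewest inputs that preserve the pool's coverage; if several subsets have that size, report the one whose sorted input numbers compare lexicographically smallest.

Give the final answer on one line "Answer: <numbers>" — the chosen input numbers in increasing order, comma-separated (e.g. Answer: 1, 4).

input #1, g=10, n=1: outcomes B1=F, B3=T, B4=T, B5=S, B6=F
input #2, g=2, n=0: outcomes B1=F, B3=T, B4=T, B5=S, B6=T, B7=T
input #3, g=3, n=4: outcomes B1=T, B2=T, B4=T, B5=E, B6=F
input #4, g=14, n=0: outcomes B1=F, B3=T, B4=T, B5=S, B6=F
input #5, g=11, n=3: outcomes B1=T, B2=T, B4=T, B5=E, B6=F
input #6, g=8, n=2: outcomes B1=T, B2=F, B4=T, B5=E, B6=F
input #7, g=15, n=3: outcomes B1=T, B2=T, B4=T, B5=E, B6=F
input #8, g=11, n=4: outcomes B1=T, B2=T, B4=T, B5=E, B6=F
the full pool covers 11 outcomes: B1=T, B1=F, B2=T, B2=F, B3=T, B4=T, B5=S, B5=E, B6=T, B6=F, B7=T
no size-1 subset reaches all 11 outcomes (best union: 6/11)
no size-2 subset reaches all 11 outcomes (best union: 10/11)
at size 3, {2, 3, 6} reaches all 11 outcomes; every lexicographically earlier size-3 subset fails

Answer: 2, 3, 6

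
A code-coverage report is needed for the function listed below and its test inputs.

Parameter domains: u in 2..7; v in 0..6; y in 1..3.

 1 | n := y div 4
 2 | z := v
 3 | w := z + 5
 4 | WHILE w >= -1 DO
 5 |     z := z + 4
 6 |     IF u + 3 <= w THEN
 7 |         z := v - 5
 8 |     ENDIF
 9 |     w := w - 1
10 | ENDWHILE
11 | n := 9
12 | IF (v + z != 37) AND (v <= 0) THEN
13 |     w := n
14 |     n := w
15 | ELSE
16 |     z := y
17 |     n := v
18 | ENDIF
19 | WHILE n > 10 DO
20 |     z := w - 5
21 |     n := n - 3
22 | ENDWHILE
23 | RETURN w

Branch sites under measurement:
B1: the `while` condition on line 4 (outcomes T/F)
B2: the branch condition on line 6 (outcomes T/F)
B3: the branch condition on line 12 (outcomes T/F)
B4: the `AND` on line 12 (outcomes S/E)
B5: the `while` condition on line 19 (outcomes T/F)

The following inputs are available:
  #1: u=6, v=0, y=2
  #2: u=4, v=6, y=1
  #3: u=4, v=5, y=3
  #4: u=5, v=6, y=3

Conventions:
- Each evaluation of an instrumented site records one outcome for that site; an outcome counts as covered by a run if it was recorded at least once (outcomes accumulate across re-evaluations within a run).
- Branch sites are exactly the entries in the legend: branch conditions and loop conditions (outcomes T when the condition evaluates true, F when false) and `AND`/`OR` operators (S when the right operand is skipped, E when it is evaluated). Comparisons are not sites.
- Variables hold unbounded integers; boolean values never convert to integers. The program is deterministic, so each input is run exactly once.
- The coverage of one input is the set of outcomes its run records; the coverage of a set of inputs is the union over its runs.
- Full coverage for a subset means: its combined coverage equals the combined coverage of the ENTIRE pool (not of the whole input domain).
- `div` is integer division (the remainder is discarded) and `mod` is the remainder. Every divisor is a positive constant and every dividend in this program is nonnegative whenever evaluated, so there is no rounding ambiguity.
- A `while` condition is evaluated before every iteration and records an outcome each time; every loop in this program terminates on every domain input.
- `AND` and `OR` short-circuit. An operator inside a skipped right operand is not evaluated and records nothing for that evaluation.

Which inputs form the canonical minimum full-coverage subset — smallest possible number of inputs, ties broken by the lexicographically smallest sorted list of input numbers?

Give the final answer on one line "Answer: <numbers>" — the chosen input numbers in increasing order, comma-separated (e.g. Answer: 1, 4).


#1 (u=6, v=0, y=2) -> B1->T, B2->F, B1->T, B2->F, B1->T, B2->F, B1->T, B2->F, B1->T, B2->F, B1->T, B2->F, B1->T, B2->F, ...; covered: B1=T, B1=F, B2=F, B3=T, B4=E, B5=F
#2 (u=4, v=6, y=1) -> B1->T, B2->T, B1->T, B2->T, B1->T, B2->T, B1->T, B2->T, B1->T, B2->T, B1->T, B2->F, B1->T, B2->F, ...; covered: B1=T, B1=F, B2=T, B2=F, B3=F, B4=E, B5=F
#3 (u=4, v=5, y=3) -> B1->T, B2->T, B1->T, B2->T, B1->T, B2->T, B1->T, B2->T, B1->T, B2->F, B1->T, B2->F, B1->T, B2->F, ...; covered: B1=T, B1=F, B2=T, B2=F, B3=F, B4=S, B5=F
#4 (u=5, v=6, y=3) -> B1->T, B2->T, B1->T, B2->T, B1->T, B2->T, B1->T, B2->T, B1->T, B2->F, B1->T, B2->F, B1->T, B2->F, ...; covered: B1=T, B1=F, B2=T, B2=F, B3=F, B4=E, B5=F
the full pool covers 9 outcomes: B1=T, B1=F, B2=T, B2=F, B3=T, B3=F, B4=S, B4=E, B5=F
checked all size-1 subsets: none covers 9 outcomes (max 7/9)
at size 2, {1, 3} reaches all 9 outcomes; every lexicographically earlier size-2 subset fails
Answer: 1, 3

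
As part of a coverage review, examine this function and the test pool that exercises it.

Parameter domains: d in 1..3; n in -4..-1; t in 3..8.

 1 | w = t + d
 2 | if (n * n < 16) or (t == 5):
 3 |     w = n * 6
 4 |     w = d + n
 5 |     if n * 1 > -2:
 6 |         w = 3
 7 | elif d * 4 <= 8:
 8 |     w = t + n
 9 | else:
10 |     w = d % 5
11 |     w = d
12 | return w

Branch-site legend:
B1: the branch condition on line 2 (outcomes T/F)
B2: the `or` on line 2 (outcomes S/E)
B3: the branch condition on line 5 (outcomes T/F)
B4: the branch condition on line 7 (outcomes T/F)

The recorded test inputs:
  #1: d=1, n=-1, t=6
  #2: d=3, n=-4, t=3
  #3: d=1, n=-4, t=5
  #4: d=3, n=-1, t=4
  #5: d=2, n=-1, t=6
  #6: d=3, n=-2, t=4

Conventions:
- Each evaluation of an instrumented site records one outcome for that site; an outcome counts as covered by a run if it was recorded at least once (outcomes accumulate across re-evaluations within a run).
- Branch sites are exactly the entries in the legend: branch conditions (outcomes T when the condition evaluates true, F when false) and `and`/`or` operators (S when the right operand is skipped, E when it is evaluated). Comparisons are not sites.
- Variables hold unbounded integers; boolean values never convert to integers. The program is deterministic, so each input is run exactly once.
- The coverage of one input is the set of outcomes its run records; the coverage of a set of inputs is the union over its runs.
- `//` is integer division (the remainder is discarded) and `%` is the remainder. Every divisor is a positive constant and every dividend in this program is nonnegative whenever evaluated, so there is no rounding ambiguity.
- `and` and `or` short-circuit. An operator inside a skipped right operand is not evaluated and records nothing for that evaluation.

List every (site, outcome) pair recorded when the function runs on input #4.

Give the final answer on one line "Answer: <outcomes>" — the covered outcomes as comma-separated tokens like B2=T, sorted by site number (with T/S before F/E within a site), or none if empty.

Simulating input #4 (d=3, n=-1, t=4) step by step:
  B2->S, B1->T, B3->T
collecting distinct outcomes: B1=T, B2=S, B3=T

Answer: B1=T, B2=S, B3=T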